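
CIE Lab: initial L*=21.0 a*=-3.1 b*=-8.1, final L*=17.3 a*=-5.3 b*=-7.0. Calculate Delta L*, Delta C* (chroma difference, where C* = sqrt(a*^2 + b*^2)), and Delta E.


Delta L* = -3.7
Delta C* = 0.11
Delta E = 4.44

Delta L* = 17.3 - 21.0 = -3.7
C1* = sqrt((-3.1)^2 + (-8.1)^2) = 8.673
C2* = sqrt((-5.3)^2 + (-7.0)^2) = 8.780
Delta C* = 8.780 - 8.673 = 0.11
Delta E = sqrt((-3.7)^2 + (-2.2)^2 + (1.1)^2) = 4.44


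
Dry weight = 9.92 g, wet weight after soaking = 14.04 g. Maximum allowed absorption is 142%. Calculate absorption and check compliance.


WA = (14.04 - 9.92) / 9.92 x 100 = 41.5%
Maximum allowed: 142%
Compliant: Yes


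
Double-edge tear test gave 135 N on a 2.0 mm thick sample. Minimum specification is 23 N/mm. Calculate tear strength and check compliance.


Tear strength = 67.5 N/mm
Compliant: Yes


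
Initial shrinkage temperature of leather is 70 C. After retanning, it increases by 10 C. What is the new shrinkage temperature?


New Ts = 70 + 10 = 80 C


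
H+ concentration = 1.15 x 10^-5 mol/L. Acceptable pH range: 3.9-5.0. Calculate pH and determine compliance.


pH = -log10(1.15 x 10^-5) = 4.94
Range: 3.9 to 5.0
Compliant: Yes


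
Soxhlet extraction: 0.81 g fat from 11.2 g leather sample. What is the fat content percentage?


7.2%

Fat content = 0.81 / 11.2 x 100
Fat = 7.2%


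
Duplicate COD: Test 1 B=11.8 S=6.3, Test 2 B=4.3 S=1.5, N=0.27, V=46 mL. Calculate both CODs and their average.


COD1 = 258.3 mg/L
COD2 = 131.5 mg/L
Average = 194.9 mg/L


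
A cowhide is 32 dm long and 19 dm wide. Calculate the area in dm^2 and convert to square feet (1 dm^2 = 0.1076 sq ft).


Area = 32 x 19 = 608 dm^2
Conversion: 608 x 0.1076 = 65.42 sq ft


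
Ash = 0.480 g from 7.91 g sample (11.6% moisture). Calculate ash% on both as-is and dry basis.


As-is ash = 6.07%
Dry-basis ash = 6.86%

As-is ash% = 0.480 / 7.91 x 100 = 6.07%
Dry mass = 7.91 x (100 - 11.6) / 100 = 6.99244 g
Dry-basis ash% = 0.480 / 6.99244 x 100 = 6.86%


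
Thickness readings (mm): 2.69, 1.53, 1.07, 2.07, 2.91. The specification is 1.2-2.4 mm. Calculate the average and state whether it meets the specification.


Sum = 10.27
Average = 10.27 / 5 = 2.05 mm
Specification range: 1.2 to 2.4 mm
Within spec: Yes


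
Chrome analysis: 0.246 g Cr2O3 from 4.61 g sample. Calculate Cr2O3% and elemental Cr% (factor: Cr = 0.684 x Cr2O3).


Cr2O3 = 5.34%
Cr = 3.65%


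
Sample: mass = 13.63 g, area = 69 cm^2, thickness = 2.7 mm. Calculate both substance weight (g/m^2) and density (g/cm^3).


Substance weight = 1975.4 g/m^2
Density = 0.732 g/cm^3


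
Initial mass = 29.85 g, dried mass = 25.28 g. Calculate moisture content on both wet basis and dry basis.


Wet basis = 15.3%
Dry basis = 18.1%

Moisture lost = 29.85 - 25.28 = 4.57 g
Wet basis MC = 4.57 / 29.85 x 100 = 15.3%
Dry basis MC = 4.57 / 25.28 x 100 = 18.1%


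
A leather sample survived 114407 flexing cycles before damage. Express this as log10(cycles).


5.06

log10(114407) = 5.06


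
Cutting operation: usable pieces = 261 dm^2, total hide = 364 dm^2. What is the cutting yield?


71.7%


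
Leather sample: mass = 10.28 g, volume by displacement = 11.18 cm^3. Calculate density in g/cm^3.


Density = mass / volume
Density = 10.28 / 11.18 = 0.919 g/cm^3


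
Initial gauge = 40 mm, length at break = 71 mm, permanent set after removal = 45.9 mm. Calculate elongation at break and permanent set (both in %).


Elongation at break = 77.5%
Permanent set = 14.8%


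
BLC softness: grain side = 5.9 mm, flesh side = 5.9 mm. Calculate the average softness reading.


5.90 mm


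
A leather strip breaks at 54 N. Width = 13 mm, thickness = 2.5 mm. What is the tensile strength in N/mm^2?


Cross-sectional area = 13 x 2.5 = 32.5 mm^2
Tensile strength = 54 / 32.5 = 1.66 N/mm^2


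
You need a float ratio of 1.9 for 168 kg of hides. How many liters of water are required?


Water = hide weight x target ratio
Water = 168 x 1.9 = 319.2 L


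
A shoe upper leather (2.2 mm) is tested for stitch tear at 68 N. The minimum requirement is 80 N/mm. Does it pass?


STS = 30.9 N/mm
Passes: No


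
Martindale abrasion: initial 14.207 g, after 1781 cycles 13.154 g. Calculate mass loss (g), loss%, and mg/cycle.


Mass loss = 1.053 g
Loss = 7.41%
Rate = 0.591 mg/cycle


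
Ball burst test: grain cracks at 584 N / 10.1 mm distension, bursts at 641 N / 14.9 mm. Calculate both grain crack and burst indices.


Crack index = 57.8 N/mm
Burst index = 43.0 N/mm


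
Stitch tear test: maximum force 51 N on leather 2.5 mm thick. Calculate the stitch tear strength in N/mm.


Stitch tear strength = force / thickness
STS = 51 / 2.5 = 20.4 N/mm


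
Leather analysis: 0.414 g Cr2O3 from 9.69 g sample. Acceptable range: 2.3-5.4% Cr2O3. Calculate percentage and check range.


Cr2O3 = 4.27%
Within range: Yes


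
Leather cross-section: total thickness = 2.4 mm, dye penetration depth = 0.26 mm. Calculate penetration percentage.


10.8%

Penetration% = 0.26 / 2.4 x 100
Penetration = 10.8%


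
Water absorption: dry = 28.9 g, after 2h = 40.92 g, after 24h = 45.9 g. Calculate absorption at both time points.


WA (2h) = (40.92 - 28.9) / 28.9 x 100 = 41.6%
WA (24h) = (45.9 - 28.9) / 28.9 x 100 = 58.8%


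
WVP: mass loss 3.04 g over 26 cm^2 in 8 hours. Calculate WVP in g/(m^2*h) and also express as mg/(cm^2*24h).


WVP = 3.04 / (26 x 8) x 10000 = 146.15 g/(m^2*h)
Mass loss in mg = 3.04 x 1000 = 3040 mg
Per cm^2 per 24h in mg: 3040 x 24 / (26 x 8) = 72960 / 208 = 350.77 mg/(cm^2*24h)


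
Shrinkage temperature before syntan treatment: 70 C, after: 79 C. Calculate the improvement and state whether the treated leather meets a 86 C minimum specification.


Improvement = 79 - 70 = 9 C
Spec check: 79 C >= 86 C? No


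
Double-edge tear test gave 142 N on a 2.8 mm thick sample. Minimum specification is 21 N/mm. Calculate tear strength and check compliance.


Tear strength = 142 / 2.8 = 50.7 N/mm
Required minimum = 21 N/mm
Compliant: Yes


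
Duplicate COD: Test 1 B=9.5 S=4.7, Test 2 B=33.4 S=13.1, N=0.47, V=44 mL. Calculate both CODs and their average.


COD1 = 410.2 mg/L
COD2 = 1734.7 mg/L
Average = 1072.5 mg/L

COD1 = (9.5 - 4.7) x 0.47 x 8000 / 44 = 410.2 mg/L
COD2 = (33.4 - 13.1) x 0.47 x 8000 / 44 = 1734.7 mg/L
Average = (410.2 + 1734.7) / 2 = 1072.5 mg/L


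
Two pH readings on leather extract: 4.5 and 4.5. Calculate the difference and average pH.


Difference = 0.0
Average pH = 4.50


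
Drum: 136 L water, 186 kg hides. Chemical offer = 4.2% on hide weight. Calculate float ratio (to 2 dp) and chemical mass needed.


Float ratio = 0.73
Chemical needed = 7.812 kg


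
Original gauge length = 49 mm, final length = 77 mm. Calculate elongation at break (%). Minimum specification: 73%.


Extension = 77 - 49 = 28 mm
Elongation = 28 / 49 x 100 = 57.1%
Minimum required: 73%
Meets specification: No


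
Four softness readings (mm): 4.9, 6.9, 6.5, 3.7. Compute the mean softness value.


5.50 mm


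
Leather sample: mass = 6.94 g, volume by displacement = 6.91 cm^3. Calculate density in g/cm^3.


1.004 g/cm^3


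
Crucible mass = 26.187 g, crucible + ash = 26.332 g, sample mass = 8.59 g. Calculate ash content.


Ash mass = 0.145 g
Ash content = 1.69%


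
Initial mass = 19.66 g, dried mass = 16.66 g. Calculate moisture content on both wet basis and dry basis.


Moisture lost = 19.66 - 16.66 = 3.00 g
Wet basis MC = 3.00 / 19.66 x 100 = 15.3%
Dry basis MC = 3.00 / 16.66 x 100 = 18.0%


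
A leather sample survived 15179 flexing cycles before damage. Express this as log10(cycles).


4.18

log10(15179) = 4.18


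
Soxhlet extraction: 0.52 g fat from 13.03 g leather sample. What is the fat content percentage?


Fat content = 0.52 / 13.03 x 100
Fat = 4.0%


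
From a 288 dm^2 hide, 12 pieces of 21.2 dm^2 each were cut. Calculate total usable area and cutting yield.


Usable area = 254.4 dm^2
Yield = 88.3%

Total usable = 12 x 21.2 = 254.4 dm^2
Yield = 254.4 / 288 x 100 = 88.3%


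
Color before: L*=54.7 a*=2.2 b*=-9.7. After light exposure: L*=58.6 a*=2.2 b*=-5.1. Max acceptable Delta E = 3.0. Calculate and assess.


dL = 3.9, da = 0.0, db = 4.6
dE = sqrt((3.9)^2 + (0.0)^2 + (4.6)^2) = 6.03
Max = 3.0
Passes: No


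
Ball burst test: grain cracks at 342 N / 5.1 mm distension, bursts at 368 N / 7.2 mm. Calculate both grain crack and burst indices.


Crack index = 67.1 N/mm
Burst index = 51.1 N/mm


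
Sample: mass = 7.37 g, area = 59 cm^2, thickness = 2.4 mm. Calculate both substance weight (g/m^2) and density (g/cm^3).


SW = 7.37 / 59 x 10000 = 1249.2 g/m^2
Volume = 59 x 2.4 / 10 = 14.16 cm^3
Density = 7.37 / 14.16 = 0.520 g/cm^3


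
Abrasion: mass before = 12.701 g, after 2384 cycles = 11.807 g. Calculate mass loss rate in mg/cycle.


0.375 mg/cycle


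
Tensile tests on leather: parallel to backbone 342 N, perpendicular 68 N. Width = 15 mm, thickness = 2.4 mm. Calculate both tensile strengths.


Parallel = 9.50 N/mm^2
Perpendicular = 1.89 N/mm^2


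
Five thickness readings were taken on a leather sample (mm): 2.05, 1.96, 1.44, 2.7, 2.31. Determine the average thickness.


2.09 mm


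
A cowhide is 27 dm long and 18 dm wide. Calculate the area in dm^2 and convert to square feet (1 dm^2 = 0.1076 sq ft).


486 dm^2
52.29 sq ft

Area = 27 x 18 = 486 dm^2
Conversion: 486 x 0.1076 = 52.29 sq ft


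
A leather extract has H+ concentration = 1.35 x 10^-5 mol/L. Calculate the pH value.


pH = -log10[H+]
pH = -log10(1.35 x 10^-5) = 4.87


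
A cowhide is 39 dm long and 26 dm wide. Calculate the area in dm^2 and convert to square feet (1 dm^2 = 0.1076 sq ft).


Area = 39 x 26 = 1014 dm^2
Conversion: 1014 x 0.1076 = 109.11 sq ft


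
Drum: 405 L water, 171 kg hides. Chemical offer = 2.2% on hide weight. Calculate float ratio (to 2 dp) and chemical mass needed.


Float ratio = 2.37
Chemical needed = 3.762 kg

Float ratio = 405 / 171 = 2.37
Chemical = 171 x 2.2 / 100 = 3.762 kg


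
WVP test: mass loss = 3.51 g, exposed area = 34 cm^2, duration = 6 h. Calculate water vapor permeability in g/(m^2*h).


WVP = mass_loss / (area x time) x 10000
WVP = 3.51 / (34 x 6) x 10000
WVP = 3.51 / 204 x 10000 = 172.06 g/(m^2*h)


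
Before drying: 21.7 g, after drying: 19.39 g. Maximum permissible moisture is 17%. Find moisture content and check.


Moisture content = 10.6%
Acceptable: Yes

MC = (21.7 - 19.39) / 21.7 x 100 = 10.6%
Maximum: 17%
Acceptable: Yes


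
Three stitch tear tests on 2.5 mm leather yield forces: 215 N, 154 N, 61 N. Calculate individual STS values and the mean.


STS1 = 86.0 N/mm
STS2 = 61.6 N/mm
STS3 = 24.4 N/mm
Mean = 57.3 N/mm

STS1 = 215 / 2.5 = 86.0 N/mm
STS2 = 154 / 2.5 = 61.6 N/mm
STS3 = 61 / 2.5 = 24.4 N/mm
Mean = (86.0 + 61.6 + 24.4) / 3 = 57.3 N/mm


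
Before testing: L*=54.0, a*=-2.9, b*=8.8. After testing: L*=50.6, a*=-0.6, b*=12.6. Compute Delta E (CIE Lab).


dL = 50.6 - 54.0 = -3.4
da = -0.6 - (-2.9) = 2.3
db = 12.6 - 8.8 = 3.8
dE = sqrt((-3.4)^2 + (2.3)^2 + (3.8)^2) = 5.59


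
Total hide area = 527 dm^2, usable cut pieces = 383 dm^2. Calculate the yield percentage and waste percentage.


Yield = 72.7%
Waste = 27.3%


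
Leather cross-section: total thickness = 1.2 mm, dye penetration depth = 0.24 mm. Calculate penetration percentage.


Penetration% = 0.24 / 1.2 x 100
Penetration = 20.0%


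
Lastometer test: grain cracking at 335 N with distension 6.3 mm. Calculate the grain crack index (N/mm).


Grain crack index = force / distension
Index = 335 / 6.3 = 53.2 N/mm


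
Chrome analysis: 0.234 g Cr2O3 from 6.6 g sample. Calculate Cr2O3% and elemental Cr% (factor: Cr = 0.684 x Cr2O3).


Cr2O3 = 3.55%
Cr = 2.43%


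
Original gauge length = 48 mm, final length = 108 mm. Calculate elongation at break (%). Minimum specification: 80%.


Elongation = 125.0%
Meets spec: Yes

Extension = 108 - 48 = 60 mm
Elongation = 60 / 48 x 100 = 125.0%
Minimum required: 80%
Meets specification: Yes


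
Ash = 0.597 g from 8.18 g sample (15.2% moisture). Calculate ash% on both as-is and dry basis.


As-is ash% = 0.597 / 8.18 x 100 = 7.30%
Dry mass = 8.18 x (100 - 15.2) / 100 = 6.93664 g
Dry-basis ash% = 0.597 / 6.93664 x 100 = 8.61%


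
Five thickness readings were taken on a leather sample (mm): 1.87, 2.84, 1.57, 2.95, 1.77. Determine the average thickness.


Sum = 1.87 + 2.84 + 1.57 + 2.95 + 1.77 = 11.00
Average = 11.00 / 5 = 2.20 mm


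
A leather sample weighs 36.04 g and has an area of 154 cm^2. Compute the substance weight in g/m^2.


Substance weight = mass / area x 10000
SW = 36.04 / 154 x 10000
SW = 2340.3 g/m^2


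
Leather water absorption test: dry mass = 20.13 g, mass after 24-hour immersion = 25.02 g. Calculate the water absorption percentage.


24.3%

Water absorbed = 25.02 - 20.13 = 4.89 g
WA% = 4.89 / 20.13 x 100 = 24.3%


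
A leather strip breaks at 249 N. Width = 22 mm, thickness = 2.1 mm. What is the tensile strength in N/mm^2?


Cross-sectional area = 22 x 2.1 = 46.2 mm^2
Tensile strength = 249 / 46.2 = 5.39 N/mm^2


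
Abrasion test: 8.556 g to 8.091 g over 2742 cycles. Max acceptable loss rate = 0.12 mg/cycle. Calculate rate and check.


Loss = 8.556 - 8.091 = 0.465 g
Rate = 0.465 g / 2742 cycles x 1000 = 0.170 mg/cycle
Max = 0.12 mg/cycle
Passes: No


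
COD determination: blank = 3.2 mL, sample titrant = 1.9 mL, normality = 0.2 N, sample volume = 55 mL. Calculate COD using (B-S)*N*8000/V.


COD = (3.2 - 1.9) x 0.2 x 8000 / 55
COD = 1.3 x 0.2 x 8000 / 55
COD = 37.8 mg/L


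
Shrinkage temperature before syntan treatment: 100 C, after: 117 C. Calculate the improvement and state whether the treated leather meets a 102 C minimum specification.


Improvement = 17 C
Meets 102 C spec: Yes

Improvement = 117 - 100 = 17 C
Spec check: 117 C >= 102 C? Yes


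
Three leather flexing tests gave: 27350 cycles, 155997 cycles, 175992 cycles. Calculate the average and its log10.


Average = 119780 cycles
log10 = 5.08

Average = (27350 + 155997 + 175992) / 3 = 119780 cycles
log10(119780) = 5.08


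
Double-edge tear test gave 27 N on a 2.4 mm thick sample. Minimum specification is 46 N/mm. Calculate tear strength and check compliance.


Tear strength = 11.3 N/mm
Compliant: No

Tear strength = 27 / 2.4 = 11.3 N/mm
Required minimum = 46 N/mm
Compliant: No


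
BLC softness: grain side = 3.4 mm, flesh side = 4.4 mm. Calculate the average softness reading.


3.90 mm

Average = (3.4 + 4.4) / 2
Average = 3.90 mm


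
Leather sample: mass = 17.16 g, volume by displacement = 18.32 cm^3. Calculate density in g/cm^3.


0.937 g/cm^3

Density = mass / volume
Density = 17.16 / 18.32 = 0.937 g/cm^3


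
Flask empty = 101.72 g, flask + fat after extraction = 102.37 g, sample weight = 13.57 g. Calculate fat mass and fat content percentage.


Fat mass = 102.37 - 101.72 = 0.65 g
Fat% = 0.65 / 13.57 x 100 = 4.8%


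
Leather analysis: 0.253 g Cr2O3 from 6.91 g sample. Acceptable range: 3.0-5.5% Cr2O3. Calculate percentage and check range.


Cr2O3% = 0.253 / 6.91 x 100 = 3.66%
Acceptable range: 3.0 to 5.5%
Within range: Yes


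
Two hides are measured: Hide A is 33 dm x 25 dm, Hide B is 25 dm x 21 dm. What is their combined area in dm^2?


1350 dm^2

Hide A area = 33 x 25 = 825 dm^2
Hide B area = 25 x 21 = 525 dm^2
Total = 825 + 525 = 1350 dm^2


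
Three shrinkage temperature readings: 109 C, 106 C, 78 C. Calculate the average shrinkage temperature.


97.7 C

Average = (109 + 106 + 78) / 3
Average = 293 / 3 = 97.7 C


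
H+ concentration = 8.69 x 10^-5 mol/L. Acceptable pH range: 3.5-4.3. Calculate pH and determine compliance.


pH = 4.06
Compliant: Yes


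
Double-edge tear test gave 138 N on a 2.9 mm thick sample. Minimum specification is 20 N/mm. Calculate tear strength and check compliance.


Tear strength = 47.6 N/mm
Compliant: Yes


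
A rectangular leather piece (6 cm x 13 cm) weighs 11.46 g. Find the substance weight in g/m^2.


1469.2 g/m^2


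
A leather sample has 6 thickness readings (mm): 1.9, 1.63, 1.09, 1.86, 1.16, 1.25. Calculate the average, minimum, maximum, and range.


Average = 1.48 mm
Min = 1.09 mm
Max = 1.9 mm
Range = 0.81 mm


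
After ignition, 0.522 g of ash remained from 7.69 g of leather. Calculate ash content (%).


Ash% = 0.522 / 7.69 x 100
Ash% = 6.79%


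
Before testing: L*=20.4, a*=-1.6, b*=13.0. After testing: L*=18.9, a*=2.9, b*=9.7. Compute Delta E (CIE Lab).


dL = 18.9 - 20.4 = -1.5
da = 2.9 - (-1.6) = 4.5
db = 9.7 - 13.0 = -3.3
dE = sqrt((-1.5)^2 + (4.5)^2 + (-3.3)^2) = 5.78


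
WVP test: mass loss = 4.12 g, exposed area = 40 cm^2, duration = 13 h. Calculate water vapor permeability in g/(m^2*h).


WVP = mass_loss / (area x time) x 10000
WVP = 4.12 / (40 x 13) x 10000
WVP = 4.12 / 520 x 10000 = 79.23 g/(m^2*h)


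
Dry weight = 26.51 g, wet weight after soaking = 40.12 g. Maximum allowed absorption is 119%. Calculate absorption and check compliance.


Absorption = 51.3%
Compliant: Yes

WA = (40.12 - 26.51) / 26.51 x 100 = 51.3%
Maximum allowed: 119%
Compliant: Yes


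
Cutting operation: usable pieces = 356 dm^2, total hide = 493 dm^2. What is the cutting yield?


72.2%

Yield = usable / total x 100
Yield = 356 / 493 x 100 = 72.2%


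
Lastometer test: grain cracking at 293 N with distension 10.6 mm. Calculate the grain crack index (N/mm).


Grain crack index = force / distension
Index = 293 / 10.6 = 27.6 N/mm


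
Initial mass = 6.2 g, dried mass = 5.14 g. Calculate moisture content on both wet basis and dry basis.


Moisture lost = 6.2 - 5.14 = 1.06 g
Wet basis MC = 1.06 / 6.2 x 100 = 17.1%
Dry basis MC = 1.06 / 5.14 x 100 = 20.6%


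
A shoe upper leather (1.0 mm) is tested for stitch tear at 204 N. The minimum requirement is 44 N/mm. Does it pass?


STS = 204 / 1.0 = 204.0 N/mm
Minimum required: 44 N/mm
Passes: Yes


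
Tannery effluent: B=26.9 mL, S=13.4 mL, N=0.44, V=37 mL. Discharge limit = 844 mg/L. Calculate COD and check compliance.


COD = (26.9 - 13.4) x 0.44 x 8000 / 37 = 1284.3 mg/L
Limit: 844 mg/L
Compliant: No


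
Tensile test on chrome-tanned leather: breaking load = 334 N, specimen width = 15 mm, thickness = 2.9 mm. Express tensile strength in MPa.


7.68 MPa


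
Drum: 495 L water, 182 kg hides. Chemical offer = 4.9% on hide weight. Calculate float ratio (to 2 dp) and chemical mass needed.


Float ratio = 2.72
Chemical needed = 8.918 kg

Float ratio = 495 / 182 = 2.72
Chemical = 182 x 4.9 / 100 = 8.918 kg


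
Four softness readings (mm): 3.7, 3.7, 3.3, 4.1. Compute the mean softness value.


3.70 mm

Sum = 3.7 + 3.7 + 3.3 + 4.1
Mean = 14.8 / 4 = 3.70 mm


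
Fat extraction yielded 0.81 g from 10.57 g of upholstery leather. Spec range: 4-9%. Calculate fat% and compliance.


Fat% = 0.81 / 10.57 x 100 = 7.7%
Spec range: 4-9%
Compliant: Yes


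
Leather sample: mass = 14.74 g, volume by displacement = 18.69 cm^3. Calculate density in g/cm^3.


Density = mass / volume
Density = 14.74 / 18.69 = 0.789 g/cm^3


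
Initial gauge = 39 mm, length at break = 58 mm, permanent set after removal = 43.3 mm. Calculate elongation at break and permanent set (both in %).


Elongation at break = 48.7%
Permanent set = 11.0%

Elongation at break = (58 - 39) / 39 x 100 = 48.7%
Permanent set = (43.3 - 39) / 39 x 100 = 11.0%


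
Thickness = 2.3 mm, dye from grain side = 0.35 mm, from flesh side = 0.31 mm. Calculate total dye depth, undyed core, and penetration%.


Total dyed = 0.35 + 0.31 = 0.66 mm
Undyed core = 2.3 - 0.66 = 1.64 mm
Penetration = 0.66 / 2.3 x 100 = 28.7%


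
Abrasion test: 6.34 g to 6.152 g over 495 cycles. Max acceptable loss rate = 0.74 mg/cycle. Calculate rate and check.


Loss = 6.34 - 6.152 = 0.188 g
Rate = 0.188 g / 495 cycles x 1000 = 0.380 mg/cycle
Max = 0.74 mg/cycle
Passes: Yes


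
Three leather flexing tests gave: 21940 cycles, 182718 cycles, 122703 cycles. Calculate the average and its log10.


Average = 109120 cycles
log10 = 5.04

Average = (21940 + 182718 + 122703) / 3 = 109120 cycles
log10(109120) = 5.04


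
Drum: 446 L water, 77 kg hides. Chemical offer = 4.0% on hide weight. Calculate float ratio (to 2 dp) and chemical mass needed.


Float ratio = 5.79
Chemical needed = 3.08 kg

Float ratio = 446 / 77 = 5.79
Chemical = 77 x 4.0 / 100 = 3.08 kg


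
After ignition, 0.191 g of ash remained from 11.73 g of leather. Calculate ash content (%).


Ash% = 0.191 / 11.73 x 100
Ash% = 1.63%


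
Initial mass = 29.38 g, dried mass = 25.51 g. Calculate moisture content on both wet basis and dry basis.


Wet basis = 13.2%
Dry basis = 15.2%

Moisture lost = 29.38 - 25.51 = 3.87 g
Wet basis MC = 3.87 / 29.38 x 100 = 13.2%
Dry basis MC = 3.87 / 25.51 x 100 = 15.2%


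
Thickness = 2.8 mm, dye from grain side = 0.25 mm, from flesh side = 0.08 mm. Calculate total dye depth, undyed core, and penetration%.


Total dyed = 0.33 mm
Undyed core = 2.47 mm
Penetration = 11.8%

Total dyed = 0.25 + 0.08 = 0.33 mm
Undyed core = 2.8 - 0.33 = 2.47 mm
Penetration = 0.33 / 2.8 x 100 = 11.8%


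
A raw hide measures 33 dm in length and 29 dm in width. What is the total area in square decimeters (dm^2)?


957 dm^2

Area = length x width
Area = 33 x 29 = 957 dm^2


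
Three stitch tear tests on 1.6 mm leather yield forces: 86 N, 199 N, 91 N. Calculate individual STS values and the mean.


STS1 = 86 / 1.6 = 53.8 N/mm
STS2 = 199 / 1.6 = 124.4 N/mm
STS3 = 91 / 1.6 = 56.9 N/mm
Mean = (53.8 + 124.4 + 56.9) / 3 = 78.4 N/mm


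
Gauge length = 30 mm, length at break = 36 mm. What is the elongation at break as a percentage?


Extension = 36 - 30 = 6 mm
Elongation = 6 / 30 x 100 = 20.0%


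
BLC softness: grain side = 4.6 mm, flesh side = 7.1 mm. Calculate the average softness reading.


Average = (4.6 + 7.1) / 2
Average = 5.85 mm


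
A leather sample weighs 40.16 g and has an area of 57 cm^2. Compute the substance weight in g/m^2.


7045.6 g/m^2


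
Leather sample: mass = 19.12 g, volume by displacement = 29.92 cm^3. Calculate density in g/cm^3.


0.639 g/cm^3

Density = mass / volume
Density = 19.12 / 29.92 = 0.639 g/cm^3


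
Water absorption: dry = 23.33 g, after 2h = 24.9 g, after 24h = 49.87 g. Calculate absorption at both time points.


WA (2h) = (24.9 - 23.33) / 23.33 x 100 = 6.7%
WA (24h) = (49.87 - 23.33) / 23.33 x 100 = 113.8%


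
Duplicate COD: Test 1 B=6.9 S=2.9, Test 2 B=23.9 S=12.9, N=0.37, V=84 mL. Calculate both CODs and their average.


COD1 = 141.0 mg/L
COD2 = 387.6 mg/L
Average = 264.3 mg/L


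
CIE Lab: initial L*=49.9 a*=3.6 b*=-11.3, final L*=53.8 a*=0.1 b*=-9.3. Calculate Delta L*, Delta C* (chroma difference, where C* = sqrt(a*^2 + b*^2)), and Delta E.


Delta L* = 3.9
Delta C* = -2.56
Delta E = 5.61

Delta L* = 53.8 - 49.9 = 3.9
C1* = sqrt((3.6)^2 + (-11.3)^2) = 11.860
C2* = sqrt((0.1)^2 + (-9.3)^2) = 9.301
Delta C* = 9.301 - 11.860 = -2.56
Delta E = sqrt((3.9)^2 + (-3.5)^2 + (2.0)^2) = 5.61


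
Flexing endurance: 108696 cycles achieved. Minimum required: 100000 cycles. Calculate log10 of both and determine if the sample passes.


Achieved: log10 = 5.04
Required: log10 = 5.00
Passes: Yes


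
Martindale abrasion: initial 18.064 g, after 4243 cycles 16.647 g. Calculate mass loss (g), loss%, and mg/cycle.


Mass loss = 1.417 g
Loss = 7.84%
Rate = 0.334 mg/cycle


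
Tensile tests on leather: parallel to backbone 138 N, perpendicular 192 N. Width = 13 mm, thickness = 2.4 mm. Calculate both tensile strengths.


Parallel = 4.42 N/mm^2
Perpendicular = 6.15 N/mm^2


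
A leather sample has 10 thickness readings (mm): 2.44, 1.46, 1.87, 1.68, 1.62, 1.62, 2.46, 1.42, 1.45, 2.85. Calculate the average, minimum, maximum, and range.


Sum = 18.87
Average = 18.87 / 10 = 1.89 mm
Minimum = 1.42 mm
Maximum = 2.85 mm
Range = 2.85 - 1.42 = 1.43 mm


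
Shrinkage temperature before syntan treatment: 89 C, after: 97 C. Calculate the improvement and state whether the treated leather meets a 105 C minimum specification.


Improvement = 8 C
Meets 105 C spec: No


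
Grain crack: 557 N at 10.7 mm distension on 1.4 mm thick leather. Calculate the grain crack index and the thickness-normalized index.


Crack index = 52.1 N/mm
Normalized index = 37.2 N/mm per mm


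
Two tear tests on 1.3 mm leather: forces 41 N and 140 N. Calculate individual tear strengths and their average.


Tear 1 = 31.5 N/mm
Tear 2 = 107.7 N/mm
Average = 69.6 N/mm

Tear 1 = 41 / 1.3 = 31.5 N/mm
Tear 2 = 140 / 1.3 = 107.7 N/mm
Average = (31.5 + 107.7) / 2 = 69.6 N/mm


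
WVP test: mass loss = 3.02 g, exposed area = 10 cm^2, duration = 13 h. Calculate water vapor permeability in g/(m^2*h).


WVP = mass_loss / (area x time) x 10000
WVP = 3.02 / (10 x 13) x 10000
WVP = 3.02 / 130 x 10000 = 232.31 g/(m^2*h)


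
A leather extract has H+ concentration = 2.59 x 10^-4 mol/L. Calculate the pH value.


pH = 3.59


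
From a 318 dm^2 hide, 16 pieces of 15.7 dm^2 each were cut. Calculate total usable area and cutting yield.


Total usable = 16 x 15.7 = 251.2 dm^2
Yield = 251.2 / 318 x 100 = 79.0%


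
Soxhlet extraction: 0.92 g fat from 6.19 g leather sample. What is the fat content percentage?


Fat content = 0.92 / 6.19 x 100
Fat = 14.9%


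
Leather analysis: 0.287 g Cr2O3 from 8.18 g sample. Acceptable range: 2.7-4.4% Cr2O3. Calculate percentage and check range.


Cr2O3 = 3.51%
Within range: Yes

Cr2O3% = 0.287 / 8.18 x 100 = 3.51%
Acceptable range: 2.7 to 4.4%
Within range: Yes


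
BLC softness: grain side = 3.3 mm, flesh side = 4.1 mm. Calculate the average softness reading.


Average = (3.3 + 4.1) / 2
Average = 3.70 mm


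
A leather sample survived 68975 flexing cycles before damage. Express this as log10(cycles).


log10(68975) = 4.84


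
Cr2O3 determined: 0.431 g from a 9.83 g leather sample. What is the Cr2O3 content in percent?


4.38%


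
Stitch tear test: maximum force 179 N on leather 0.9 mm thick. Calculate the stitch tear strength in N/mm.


198.9 N/mm

Stitch tear strength = force / thickness
STS = 179 / 0.9 = 198.9 N/mm


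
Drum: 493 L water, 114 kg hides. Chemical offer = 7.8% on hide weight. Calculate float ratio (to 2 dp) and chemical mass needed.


Float ratio = 493 / 114 = 4.32
Chemical = 114 x 7.8 / 100 = 8.892 kg


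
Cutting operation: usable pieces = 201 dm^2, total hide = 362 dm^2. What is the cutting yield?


Yield = usable / total x 100
Yield = 201 / 362 x 100 = 55.5%


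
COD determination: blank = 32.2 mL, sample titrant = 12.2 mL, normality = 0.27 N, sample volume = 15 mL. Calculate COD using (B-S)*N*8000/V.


COD = (32.2 - 12.2) x 0.27 x 8000 / 15
COD = 20.0 x 0.27 x 8000 / 15
COD = 2880.0 mg/L


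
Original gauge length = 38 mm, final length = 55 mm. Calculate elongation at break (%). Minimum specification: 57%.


Extension = 55 - 38 = 17 mm
Elongation = 17 / 38 x 100 = 44.7%
Minimum required: 57%
Meets specification: No


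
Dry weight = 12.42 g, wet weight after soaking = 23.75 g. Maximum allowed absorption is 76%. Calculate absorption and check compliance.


WA = (23.75 - 12.42) / 12.42 x 100 = 91.2%
Maximum allowed: 76%
Compliant: No


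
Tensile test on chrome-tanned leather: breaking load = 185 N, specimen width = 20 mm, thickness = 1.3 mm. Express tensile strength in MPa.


7.12 MPa


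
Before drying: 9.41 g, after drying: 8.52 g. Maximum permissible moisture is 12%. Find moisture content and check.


Moisture content = 9.5%
Acceptable: Yes

MC = (9.41 - 8.52) / 9.41 x 100 = 9.5%
Maximum: 12%
Acceptable: Yes


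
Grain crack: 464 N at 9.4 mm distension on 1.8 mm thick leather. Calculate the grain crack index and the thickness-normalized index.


Crack index = 49.4 N/mm
Normalized index = 27.4 N/mm per mm

Crack index = 464 / 9.4 = 49.4 N/mm
Normalized = 49.4 / 1.8 = 27.4 N/mm per mm


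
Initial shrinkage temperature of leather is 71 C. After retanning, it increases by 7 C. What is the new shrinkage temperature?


78 C

New Ts = 71 + 7 = 78 C


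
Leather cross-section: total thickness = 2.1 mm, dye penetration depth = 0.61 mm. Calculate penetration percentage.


29.0%

Penetration% = 0.61 / 2.1 x 100
Penetration = 29.0%


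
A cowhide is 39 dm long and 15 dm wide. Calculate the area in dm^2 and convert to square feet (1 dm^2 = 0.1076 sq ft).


Area = 39 x 15 = 585 dm^2
Conversion: 585 x 0.1076 = 62.95 sq ft


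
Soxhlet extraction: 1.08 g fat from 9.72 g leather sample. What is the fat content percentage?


Fat content = 1.08 / 9.72 x 100
Fat = 11.1%


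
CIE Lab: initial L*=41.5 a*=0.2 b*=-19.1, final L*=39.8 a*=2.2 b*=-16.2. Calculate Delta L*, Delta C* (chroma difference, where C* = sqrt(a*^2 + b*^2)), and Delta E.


Delta L* = 39.8 - 41.5 = -1.7
C1* = sqrt((0.2)^2 + (-19.1)^2) = 19.101
C2* = sqrt((2.2)^2 + (-16.2)^2) = 16.349
Delta C* = 16.349 - 19.101 = -2.75
Delta E = sqrt((-1.7)^2 + (2.0)^2 + (2.9)^2) = 3.91


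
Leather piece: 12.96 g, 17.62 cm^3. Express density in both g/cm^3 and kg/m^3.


0.736 g/cm^3
736 kg/m^3


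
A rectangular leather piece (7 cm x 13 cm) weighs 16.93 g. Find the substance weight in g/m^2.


Area = 7 x 13 = 91 cm^2
SW = 16.93 / 91 x 10000 = 1860.4 g/m^2


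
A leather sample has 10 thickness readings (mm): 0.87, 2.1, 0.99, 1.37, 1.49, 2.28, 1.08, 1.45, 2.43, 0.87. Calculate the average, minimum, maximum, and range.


Average = 1.49 mm
Min = 0.87 mm
Max = 2.43 mm
Range = 1.56 mm

Sum = 14.93
Average = 14.93 / 10 = 1.49 mm
Minimum = 0.87 mm
Maximum = 2.43 mm
Range = 2.43 - 0.87 = 1.56 mm


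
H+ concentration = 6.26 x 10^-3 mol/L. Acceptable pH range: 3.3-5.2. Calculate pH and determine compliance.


pH = -log10(6.26 x 10^-3) = 2.20
Range: 3.3 to 5.2
Compliant: No


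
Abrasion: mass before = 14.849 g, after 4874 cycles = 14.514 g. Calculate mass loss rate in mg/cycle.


Mass loss = 14.849 - 14.514 = 0.335 g
Rate = 0.335 / 4874 x 1000 = 0.069 mg/cycle


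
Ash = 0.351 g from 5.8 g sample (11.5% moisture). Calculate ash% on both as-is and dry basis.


As-is ash% = 0.351 / 5.8 x 100 = 6.05%
Dry mass = 5.8 x (100 - 11.5) / 100 = 5.133 g
Dry-basis ash% = 0.351 / 5.133 x 100 = 6.84%


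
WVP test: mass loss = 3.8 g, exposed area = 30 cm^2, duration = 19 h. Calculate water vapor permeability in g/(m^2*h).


WVP = mass_loss / (area x time) x 10000
WVP = 3.8 / (30 x 19) x 10000
WVP = 3.8 / 570 x 10000 = 66.67 g/(m^2*h)


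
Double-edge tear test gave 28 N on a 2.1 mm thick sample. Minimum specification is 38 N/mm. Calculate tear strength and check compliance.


Tear strength = 28 / 2.1 = 13.3 N/mm
Required minimum = 38 N/mm
Compliant: No


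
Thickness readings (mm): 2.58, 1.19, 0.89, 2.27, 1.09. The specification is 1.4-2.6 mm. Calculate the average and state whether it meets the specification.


Average = 1.60 mm
Within specification: Yes


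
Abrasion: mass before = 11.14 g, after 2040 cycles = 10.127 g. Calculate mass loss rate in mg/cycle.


0.497 mg/cycle

Mass loss = 11.14 - 10.127 = 1.013 g
Rate = 1.013 / 2040 x 1000 = 0.497 mg/cycle


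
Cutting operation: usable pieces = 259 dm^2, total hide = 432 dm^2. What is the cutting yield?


60.0%


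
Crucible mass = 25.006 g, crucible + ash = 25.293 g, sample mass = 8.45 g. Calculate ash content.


Ash mass = 25.293 - 25.006 = 0.287 g
Ash% = 0.287 / 8.45 x 100 = 3.40%


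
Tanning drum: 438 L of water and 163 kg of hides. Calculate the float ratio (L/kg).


2.7

Float ratio = water / hide weight
Ratio = 438 / 163 = 2.7


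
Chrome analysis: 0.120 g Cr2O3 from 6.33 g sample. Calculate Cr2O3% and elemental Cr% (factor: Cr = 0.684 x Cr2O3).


Cr2O3 = 1.90%
Cr = 1.30%

Cr2O3% = 0.120 / 6.33 x 100 = 1.90%
Cr% = 1.90 x 0.684 = 1.30%


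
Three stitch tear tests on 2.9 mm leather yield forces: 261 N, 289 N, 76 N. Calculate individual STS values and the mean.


STS1 = 90.0 N/mm
STS2 = 99.7 N/mm
STS3 = 26.2 N/mm
Mean = 72.0 N/mm

STS1 = 261 / 2.9 = 90.0 N/mm
STS2 = 289 / 2.9 = 99.7 N/mm
STS3 = 76 / 2.9 = 26.2 N/mm
Mean = (90.0 + 99.7 + 26.2) / 3 = 72.0 N/mm


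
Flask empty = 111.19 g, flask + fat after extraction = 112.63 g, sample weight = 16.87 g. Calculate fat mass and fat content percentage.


Fat mass = 112.63 - 111.19 = 1.44 g
Fat% = 1.44 / 16.87 x 100 = 8.5%


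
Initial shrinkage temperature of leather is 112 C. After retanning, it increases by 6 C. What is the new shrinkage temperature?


118 C


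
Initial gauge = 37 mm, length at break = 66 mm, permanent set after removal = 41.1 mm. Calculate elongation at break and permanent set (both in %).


Elongation at break = (66 - 37) / 37 x 100 = 78.4%
Permanent set = (41.1 - 37) / 37 x 100 = 11.1%


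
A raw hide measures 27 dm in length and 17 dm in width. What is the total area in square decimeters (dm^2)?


459 dm^2

Area = length x width
Area = 27 x 17 = 459 dm^2


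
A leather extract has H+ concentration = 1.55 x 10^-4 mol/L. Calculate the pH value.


pH = 3.81


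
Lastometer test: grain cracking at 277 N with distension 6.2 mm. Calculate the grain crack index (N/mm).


44.7 N/mm

Grain crack index = force / distension
Index = 277 / 6.2 = 44.7 N/mm


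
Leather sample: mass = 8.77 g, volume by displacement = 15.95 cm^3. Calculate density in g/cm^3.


Density = mass / volume
Density = 8.77 / 15.95 = 0.550 g/cm^3


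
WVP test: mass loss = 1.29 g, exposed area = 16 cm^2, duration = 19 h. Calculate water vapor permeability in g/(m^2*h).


WVP = mass_loss / (area x time) x 10000
WVP = 1.29 / (16 x 19) x 10000
WVP = 1.29 / 304 x 10000 = 42.43 g/(m^2*h)


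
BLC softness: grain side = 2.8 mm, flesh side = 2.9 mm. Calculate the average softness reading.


2.85 mm

Average = (2.8 + 2.9) / 2
Average = 2.85 mm


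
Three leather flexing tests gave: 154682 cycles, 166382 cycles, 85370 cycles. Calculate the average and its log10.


Average = (154682 + 166382 + 85370) / 3 = 135478 cycles
log10(135478) = 5.13


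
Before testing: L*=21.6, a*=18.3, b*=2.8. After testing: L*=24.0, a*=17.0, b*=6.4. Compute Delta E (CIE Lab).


Delta E = 4.52


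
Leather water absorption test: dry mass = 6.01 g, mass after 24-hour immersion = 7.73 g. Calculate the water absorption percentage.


28.6%


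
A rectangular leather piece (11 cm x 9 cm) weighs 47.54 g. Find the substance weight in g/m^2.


4802.0 g/m^2

Area = 11 x 9 = 99 cm^2
SW = 47.54 / 99 x 10000 = 4802.0 g/m^2


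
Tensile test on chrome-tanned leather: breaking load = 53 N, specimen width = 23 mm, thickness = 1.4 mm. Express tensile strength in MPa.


Cross-section = 23 x 1.4 = 32.2 mm^2
TS = 53 / 32.2 = 1.65 MPa
(1 N/mm^2 = 1 MPa)


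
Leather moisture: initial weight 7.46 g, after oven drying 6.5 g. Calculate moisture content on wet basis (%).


12.9%


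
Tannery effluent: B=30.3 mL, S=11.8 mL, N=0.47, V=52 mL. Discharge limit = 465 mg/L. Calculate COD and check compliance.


COD = (30.3 - 11.8) x 0.47 x 8000 / 52 = 1337.7 mg/L
Limit: 465 mg/L
Compliant: No


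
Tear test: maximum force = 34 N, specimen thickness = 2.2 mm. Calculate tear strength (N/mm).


15.5 N/mm


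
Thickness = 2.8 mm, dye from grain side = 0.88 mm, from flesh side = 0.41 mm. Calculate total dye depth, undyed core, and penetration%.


Total dyed = 1.29 mm
Undyed core = 1.51 mm
Penetration = 46.1%

Total dyed = 0.88 + 0.41 = 1.29 mm
Undyed core = 2.8 - 1.29 = 1.51 mm
Penetration = 1.29 / 2.8 x 100 = 46.1%


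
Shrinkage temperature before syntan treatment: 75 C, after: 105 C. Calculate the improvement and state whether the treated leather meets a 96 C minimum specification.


Improvement = 105 - 75 = 30 C
Spec check: 105 C >= 96 C? Yes


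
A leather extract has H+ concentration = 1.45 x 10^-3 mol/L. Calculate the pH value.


pH = -log10[H+]
pH = -log10(1.45 x 10^-3) = 2.84


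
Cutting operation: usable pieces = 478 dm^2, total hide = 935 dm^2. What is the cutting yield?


51.1%

Yield = usable / total x 100
Yield = 478 / 935 x 100 = 51.1%


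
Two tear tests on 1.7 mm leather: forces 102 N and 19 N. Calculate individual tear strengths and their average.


Tear 1 = 60.0 N/mm
Tear 2 = 11.2 N/mm
Average = 35.6 N/mm


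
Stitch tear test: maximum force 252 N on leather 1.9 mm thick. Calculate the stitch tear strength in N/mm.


132.6 N/mm

Stitch tear strength = force / thickness
STS = 252 / 1.9 = 132.6 N/mm


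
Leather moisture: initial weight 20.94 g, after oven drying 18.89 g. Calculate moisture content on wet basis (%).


Moisture = 20.94 - 18.89 = 2.05 g
MC = 2.05 / 20.94 x 100 = 9.8%


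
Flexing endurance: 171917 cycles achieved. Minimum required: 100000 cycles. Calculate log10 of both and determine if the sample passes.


Achieved: log10 = 5.24
Required: log10 = 5.00
Passes: Yes

log10(171917) = 5.24
log10(100000) = 5.00
Passes: Yes


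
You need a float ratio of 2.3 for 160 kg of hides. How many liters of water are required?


368.0 L

Water = hide weight x target ratio
Water = 160 x 2.3 = 368.0 L


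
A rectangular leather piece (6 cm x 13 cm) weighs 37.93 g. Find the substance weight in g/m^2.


4862.8 g/m^2

Area = 6 x 13 = 78 cm^2
SW = 37.93 / 78 x 10000 = 4862.8 g/m^2


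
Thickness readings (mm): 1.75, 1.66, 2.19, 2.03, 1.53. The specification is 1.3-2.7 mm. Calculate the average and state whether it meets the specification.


Average = 1.83 mm
Within specification: Yes

Sum = 9.16
Average = 9.16 / 5 = 1.83 mm
Specification range: 1.3 to 2.7 mm
Within spec: Yes


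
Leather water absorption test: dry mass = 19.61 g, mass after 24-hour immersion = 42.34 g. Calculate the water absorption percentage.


Water absorbed = 42.34 - 19.61 = 22.73 g
WA% = 22.73 / 19.61 x 100 = 115.9%


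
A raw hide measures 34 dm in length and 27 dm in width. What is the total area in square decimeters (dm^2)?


918 dm^2


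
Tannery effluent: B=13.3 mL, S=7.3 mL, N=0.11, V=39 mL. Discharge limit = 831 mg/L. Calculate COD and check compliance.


COD = 135.4 mg/L
Compliant: Yes

COD = (13.3 - 7.3) x 0.11 x 8000 / 39 = 135.4 mg/L
Limit: 831 mg/L
Compliant: Yes


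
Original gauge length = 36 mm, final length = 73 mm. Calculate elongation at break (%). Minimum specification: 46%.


Extension = 73 - 36 = 37 mm
Elongation = 37 / 36 x 100 = 102.8%
Minimum required: 46%
Meets specification: Yes


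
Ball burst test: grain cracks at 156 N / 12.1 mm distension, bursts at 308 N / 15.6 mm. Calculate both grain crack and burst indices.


Crack index = 156 / 12.1 = 12.9 N/mm
Burst index = 308 / 15.6 = 19.7 N/mm


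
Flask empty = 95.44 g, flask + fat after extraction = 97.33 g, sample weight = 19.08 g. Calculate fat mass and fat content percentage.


Fat mass = 97.33 - 95.44 = 1.89 g
Fat% = 1.89 / 19.08 x 100 = 9.9%


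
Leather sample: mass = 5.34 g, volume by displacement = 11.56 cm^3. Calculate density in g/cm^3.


Density = mass / volume
Density = 5.34 / 11.56 = 0.462 g/cm^3


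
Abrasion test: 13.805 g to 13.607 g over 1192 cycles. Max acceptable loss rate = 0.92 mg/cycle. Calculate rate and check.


Loss = 13.805 - 13.607 = 0.198 g
Rate = 0.198 g / 1192 cycles x 1000 = 0.166 mg/cycle
Max = 0.92 mg/cycle
Passes: Yes


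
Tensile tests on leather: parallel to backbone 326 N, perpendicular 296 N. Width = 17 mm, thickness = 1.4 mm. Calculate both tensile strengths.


Parallel = 13.70 N/mm^2
Perpendicular = 12.44 N/mm^2

Area = 17 x 1.4 = 23.8 mm^2
TS (parallel) = 326 / 23.8 = 13.70 N/mm^2
TS (perpendicular) = 296 / 23.8 = 12.44 N/mm^2
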